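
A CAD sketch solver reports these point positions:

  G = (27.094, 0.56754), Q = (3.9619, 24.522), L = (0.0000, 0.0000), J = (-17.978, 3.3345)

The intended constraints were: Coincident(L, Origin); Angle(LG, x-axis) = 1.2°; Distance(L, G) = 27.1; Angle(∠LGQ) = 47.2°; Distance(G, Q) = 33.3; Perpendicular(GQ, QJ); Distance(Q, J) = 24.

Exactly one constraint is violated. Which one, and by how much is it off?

Distance(Q, J) = 24 — off by 6.50.

L = (0.00, 0.00) ✓; LG at 1.200° ✓; |LG| = 27.10 ✓; ∠LGQ = 47.20° ✓; |GQ| = 33.30 ✓; ∠(GQ, QJ) = 90.00° ✓; |QJ| = 30.50 ✗.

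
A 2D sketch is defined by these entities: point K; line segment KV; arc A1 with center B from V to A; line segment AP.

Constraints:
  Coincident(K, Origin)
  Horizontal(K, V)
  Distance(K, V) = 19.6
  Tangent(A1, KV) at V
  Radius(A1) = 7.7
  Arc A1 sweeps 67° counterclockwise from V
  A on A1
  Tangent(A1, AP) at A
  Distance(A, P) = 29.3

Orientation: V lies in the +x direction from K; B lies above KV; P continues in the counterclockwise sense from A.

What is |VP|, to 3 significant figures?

36.7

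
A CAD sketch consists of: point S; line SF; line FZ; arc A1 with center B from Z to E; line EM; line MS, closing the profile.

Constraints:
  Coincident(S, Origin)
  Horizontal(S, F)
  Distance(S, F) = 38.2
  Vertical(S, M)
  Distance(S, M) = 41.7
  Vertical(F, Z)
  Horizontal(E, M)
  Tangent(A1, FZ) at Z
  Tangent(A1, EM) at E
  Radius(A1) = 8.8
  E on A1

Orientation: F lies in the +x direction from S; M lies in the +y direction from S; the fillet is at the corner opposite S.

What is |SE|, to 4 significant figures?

51.02

S is at the origin; SF is horizontal with |SF| = 38.2 and F on the +x side, so F = (38.20, 0.000). SM is vertical with |SM| = 41.7 and M on the +y side, so M = (0.000, 41.70). The virtual corner opposite S is at (38.20, 41.70). Since A1 is tangent to FZ there, BZ ⟂ FZ and A1 meets EM tangentially, so BE is at right angles to EM, with radius 8.8, so the center B sits 8.8 in from both sides at B = (29.40, 32.90). That places the tangent points at Z = (38.20, 32.90) on FZ and E = (29.40, 41.70) on EM. Then |SE| = |E − S| = 51.02.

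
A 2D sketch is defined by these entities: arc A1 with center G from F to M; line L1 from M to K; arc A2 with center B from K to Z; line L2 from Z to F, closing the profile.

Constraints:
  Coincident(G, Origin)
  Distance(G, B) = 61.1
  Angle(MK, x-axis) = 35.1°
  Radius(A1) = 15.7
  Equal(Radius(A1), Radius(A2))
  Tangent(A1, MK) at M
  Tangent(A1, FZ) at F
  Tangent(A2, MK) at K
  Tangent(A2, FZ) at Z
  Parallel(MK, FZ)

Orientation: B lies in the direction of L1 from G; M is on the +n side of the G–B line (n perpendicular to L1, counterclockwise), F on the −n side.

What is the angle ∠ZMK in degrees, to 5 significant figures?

27.199°

The slot axis is L1's direction at 35.1°, so u = (cos 35.1°, sin 35.1°) = (0.81815, 0.57501) and n = (−sin 35.1°, cos 35.1°) = (-0.57501, 0.81815). G is at the origin and B lies 61.1 along u from G, so B = 61.1·u = (49.989, 35.133). Tangency of A1 to both parallel lines with radius 15.7 puts M and F at G ± 15.7·n: M = (-9.0276, 12.845), F = (9.0276, -12.845). Equal radii place K and Z the same way about B: K = B + 15.7·n = (40.961, 47.978), Z = B − 15.7·n = (59.017, 22.288). Then cos ∠ZMK = MZ·MK / (|MZ||MK|), giving 27.199°.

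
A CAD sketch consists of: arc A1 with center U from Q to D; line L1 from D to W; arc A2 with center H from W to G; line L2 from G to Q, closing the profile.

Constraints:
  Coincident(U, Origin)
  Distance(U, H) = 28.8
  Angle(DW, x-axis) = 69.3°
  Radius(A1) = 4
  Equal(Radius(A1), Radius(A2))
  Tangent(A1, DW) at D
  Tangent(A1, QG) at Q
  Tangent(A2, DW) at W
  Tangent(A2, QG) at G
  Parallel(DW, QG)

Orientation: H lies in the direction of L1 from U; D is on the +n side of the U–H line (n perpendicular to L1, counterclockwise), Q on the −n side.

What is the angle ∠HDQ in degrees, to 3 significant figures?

82.1°

The slot axis is L1's direction at 69.3°, so u = (cos 69.3°, sin 69.3°) = (0.353, 0.935) and n = (−sin 69.3°, cos 69.3°) = (-0.935, 0.353). U is at the origin and H lies 28.8 along u from U, so H = 28.8·u = (10.2, 26.9). Tangency of A1 to both parallel lines with radius 4.0 puts D and Q at U ± 4.0·n: D = (-3.74, 1.41), Q = (3.74, -1.41). Then cos ∠HDQ = DH·DQ / (|DH||DQ|), giving 82.1°.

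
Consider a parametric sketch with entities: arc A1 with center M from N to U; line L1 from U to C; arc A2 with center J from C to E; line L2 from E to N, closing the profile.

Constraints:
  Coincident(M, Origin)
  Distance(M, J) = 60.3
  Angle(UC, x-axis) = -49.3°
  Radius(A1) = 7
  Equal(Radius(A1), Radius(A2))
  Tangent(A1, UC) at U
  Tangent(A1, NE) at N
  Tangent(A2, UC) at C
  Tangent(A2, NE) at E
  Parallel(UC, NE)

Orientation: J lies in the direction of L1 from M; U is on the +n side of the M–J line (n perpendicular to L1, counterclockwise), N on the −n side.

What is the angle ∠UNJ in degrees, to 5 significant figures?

83.378°

M is at the origin and J lies 60.3 along u from M, so J = 60.3·u = (39.322, -45.716). Tangency of A1 to both parallel lines with radius 7.0 puts U and N at M ± 7.0·n: U = (5.3069, 4.5647), N = (-5.3069, -4.5647). Then cos ∠UNJ = NU·NJ / (|NU||NJ|), giving 83.378°.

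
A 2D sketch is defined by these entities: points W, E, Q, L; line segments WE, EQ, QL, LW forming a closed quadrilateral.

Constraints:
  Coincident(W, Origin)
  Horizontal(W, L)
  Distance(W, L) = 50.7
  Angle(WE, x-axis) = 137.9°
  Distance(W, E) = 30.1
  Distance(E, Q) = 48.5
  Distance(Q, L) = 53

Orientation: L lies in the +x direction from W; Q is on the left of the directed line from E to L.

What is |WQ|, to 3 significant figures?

47.9

W is at the origin; WL is horizontal with |WL| = 50.7 and L in +x, so L = (50.7, 0). WE runs at 137.9° with |WE| = 30.1, so E = (-22.3, 20.2). Q is determined by |EQ| = 48.5 and |QL| = 53.0 together: it lies at the intersection of circle(E, 48.5) and circle(L, 53.0). With |EL| = 75.8, the foot of the radical line on EL is 34.9 from E and the perpendicular offset is √(48.5² − 34.9²) = 33.7. Taking the left-of-EL solution: Q = (20.3, 43.4).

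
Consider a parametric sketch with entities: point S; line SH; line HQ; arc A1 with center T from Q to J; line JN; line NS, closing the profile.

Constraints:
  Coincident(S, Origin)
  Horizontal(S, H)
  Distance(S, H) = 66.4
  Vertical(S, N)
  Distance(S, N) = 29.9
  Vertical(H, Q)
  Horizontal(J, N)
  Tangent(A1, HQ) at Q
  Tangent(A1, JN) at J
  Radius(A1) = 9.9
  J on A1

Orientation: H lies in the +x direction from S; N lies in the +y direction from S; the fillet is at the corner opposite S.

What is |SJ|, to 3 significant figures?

63.9

The virtual corner opposite S is at (66.4, 29.9). Tangency of A1 to HQ means the radius TQ is perpendicular to HQ and tangency of A1 to JN means the radius TJ is perpendicular to JN, with radius 9.9, so the center T sits 9.9 in from both sides at T = (56.5, 20.0). That places the tangent points at Q = (66.4, 20.0) on HQ and J = (56.5, 29.9) on JN. Then |SJ| = |J − S| = 63.9.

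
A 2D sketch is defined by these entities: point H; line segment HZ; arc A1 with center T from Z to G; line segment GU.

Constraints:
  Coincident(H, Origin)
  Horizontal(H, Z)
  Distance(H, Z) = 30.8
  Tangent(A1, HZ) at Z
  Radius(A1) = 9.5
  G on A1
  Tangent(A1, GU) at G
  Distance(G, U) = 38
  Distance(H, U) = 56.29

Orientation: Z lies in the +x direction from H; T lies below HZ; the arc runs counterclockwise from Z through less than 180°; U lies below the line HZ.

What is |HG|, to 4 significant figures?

24.22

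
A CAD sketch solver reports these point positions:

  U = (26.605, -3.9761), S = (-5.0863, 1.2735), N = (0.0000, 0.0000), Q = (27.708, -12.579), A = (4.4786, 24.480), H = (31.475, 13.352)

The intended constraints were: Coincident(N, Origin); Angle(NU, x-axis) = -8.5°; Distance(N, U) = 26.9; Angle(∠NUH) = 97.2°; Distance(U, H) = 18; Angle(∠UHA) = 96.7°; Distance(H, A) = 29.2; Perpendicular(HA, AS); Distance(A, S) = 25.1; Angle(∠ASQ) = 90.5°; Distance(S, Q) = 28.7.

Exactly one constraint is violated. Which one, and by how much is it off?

Distance(S, Q) = 28.7 — off by 6.90.

N = (0.00, 0.00) ✓; NU at -8.500° ✓; |NU| = 26.90 ✓; ∠NUH = 97.20° ✓; |UH| = 18.00 ✓; ∠UHA = 96.70° ✓; |HA| = 29.20 ✓; ∠(HA, AS) = 90.00° ✓; |AS| = 25.10 ✓; ∠ASQ = 90.50° ✓; |SQ| = 35.60 ✗.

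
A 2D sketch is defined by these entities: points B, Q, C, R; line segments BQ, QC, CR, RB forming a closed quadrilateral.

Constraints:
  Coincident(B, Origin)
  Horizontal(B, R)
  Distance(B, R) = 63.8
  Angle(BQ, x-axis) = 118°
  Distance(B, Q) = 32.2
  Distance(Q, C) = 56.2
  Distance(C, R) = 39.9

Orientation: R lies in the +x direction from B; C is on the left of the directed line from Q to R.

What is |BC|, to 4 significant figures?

52.38

B is at the origin; B and R share the same y with |BR| = 63.8 and R in +x, so R = (63.8, 0). BQ runs at 118.0° with |BQ| = 32.2, so Q = (-15.12, 28.43). C is determined by |QC| = 56.2 and |CR| = 39.9 together: it lies at the intersection of circle(Q, 56.2) and circle(R, 39.9). With |QR| = 83.88, the foot of the radical line on QR is 51.28 from Q and the perpendicular offset is √(56.2² − 51.28²) = 23.00. Taking the left-of-QR solution: C = (40.92, 32.69).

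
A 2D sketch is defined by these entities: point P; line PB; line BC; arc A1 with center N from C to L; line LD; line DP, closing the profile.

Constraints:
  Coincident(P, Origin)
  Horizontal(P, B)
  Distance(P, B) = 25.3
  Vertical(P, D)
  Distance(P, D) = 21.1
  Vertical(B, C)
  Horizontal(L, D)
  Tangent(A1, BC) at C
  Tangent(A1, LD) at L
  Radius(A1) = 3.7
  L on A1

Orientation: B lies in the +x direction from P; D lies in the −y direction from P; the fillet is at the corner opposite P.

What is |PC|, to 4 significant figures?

30.71

The virtual corner opposite P is at (25.30, -21.10). A1 meets BC tangentially, so NC is at right angles to BC and the tangent condition forces NL to be normal to LD, with radius 3.7, so the center N sits 3.7 in from both sides at N = (21.60, -17.40). That places the tangent points at C = (25.30, -17.40) on BC and L = (21.60, -21.10) on LD. Then |PC| = |C − P| = 30.71.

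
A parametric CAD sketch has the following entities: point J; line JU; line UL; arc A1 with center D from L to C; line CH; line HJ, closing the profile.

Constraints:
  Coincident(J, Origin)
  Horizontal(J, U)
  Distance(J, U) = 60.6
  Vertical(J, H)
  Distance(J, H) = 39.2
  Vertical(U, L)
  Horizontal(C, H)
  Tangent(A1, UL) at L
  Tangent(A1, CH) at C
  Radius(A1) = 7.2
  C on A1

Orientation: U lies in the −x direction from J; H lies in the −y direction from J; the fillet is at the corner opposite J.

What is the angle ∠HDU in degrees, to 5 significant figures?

110.36°

JH is vertical with |JH| = 39.2 and H on the −y side, so H = (0.0000, -39.200). The virtual corner opposite J is at (-60.600, -39.200). A1 meets UL tangentially, so DL is at right angles to UL and since A1 is tangent to CH there, DC ⟂ CH, with radius 7.2, so the center D sits 7.2 in from both sides at D = (-53.400, -32.000). Then cos ∠HDU = DH·DU / (|DH||DU|), giving 110.36°.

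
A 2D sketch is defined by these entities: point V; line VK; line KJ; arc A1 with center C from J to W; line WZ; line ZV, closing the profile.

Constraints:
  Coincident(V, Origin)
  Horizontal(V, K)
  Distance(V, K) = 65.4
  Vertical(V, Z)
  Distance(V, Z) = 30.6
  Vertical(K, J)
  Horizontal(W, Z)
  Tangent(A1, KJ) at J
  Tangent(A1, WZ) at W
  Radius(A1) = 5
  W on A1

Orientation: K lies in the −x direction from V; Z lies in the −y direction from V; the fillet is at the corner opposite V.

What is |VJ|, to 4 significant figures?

70.23

V is at the origin; VK is horizontal with |VK| = 65.4 and K on the −x side, so K = (-65.40, 0.000). V and Z share the same x with |VZ| = 30.6 and Z on the −y side, so Z = (0.000, -30.60). The virtual corner opposite V is at (-65.40, -30.60). A1 meets KJ tangentially, so CJ is at right angles to KJ and since A1 is tangent to WZ there, CW ⟂ WZ, with radius 5.0, so the center C sits 5.0 in from both sides at C = (-60.40, -25.60). That places the tangent points at J = (-65.40, -25.60) on KJ and W = (-60.40, -30.60) on WZ. Then |VJ| = |J − V| = 70.23.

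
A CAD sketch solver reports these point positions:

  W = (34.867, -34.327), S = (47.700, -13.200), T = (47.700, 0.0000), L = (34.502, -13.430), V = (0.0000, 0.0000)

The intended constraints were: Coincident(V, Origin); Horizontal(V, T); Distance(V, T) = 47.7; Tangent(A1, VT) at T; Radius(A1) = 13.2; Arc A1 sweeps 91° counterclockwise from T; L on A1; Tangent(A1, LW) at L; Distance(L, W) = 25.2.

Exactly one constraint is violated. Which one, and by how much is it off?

Distance(L, W) = 25.2 — off by 4.30.

V = (0.00, 0.00) ✓; V.y = 0.00, T.y = 0.00 ✓; |VT| = 47.70 ✓; ∠(ST, TV) = 90.00° ✓; |ST| = 13.20 ✓; bearing(S→L) − bearing(S→T) = 91.00° ✓; |SL| = 13.20 ✓; ∠(SL, LW) = 90.00° ✓; |LW| = 20.90 ✗.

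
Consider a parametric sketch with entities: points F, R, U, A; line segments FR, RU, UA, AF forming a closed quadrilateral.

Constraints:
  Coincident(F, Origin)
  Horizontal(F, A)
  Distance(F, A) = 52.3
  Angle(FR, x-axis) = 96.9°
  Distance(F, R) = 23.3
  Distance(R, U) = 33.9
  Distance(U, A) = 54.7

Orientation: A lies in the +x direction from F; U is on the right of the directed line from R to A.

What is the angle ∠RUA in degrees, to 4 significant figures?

81.15°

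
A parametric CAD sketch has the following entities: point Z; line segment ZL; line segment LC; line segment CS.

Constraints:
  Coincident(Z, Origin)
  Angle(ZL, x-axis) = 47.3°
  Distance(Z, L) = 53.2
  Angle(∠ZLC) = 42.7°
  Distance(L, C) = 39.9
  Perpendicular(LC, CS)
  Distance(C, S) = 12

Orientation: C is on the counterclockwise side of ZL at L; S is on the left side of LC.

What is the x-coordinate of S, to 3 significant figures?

-2.73

∠ZLC = 42.7°, so LC runs at 47.3° + (180° − 42.7°) = 185° from the x-axis; with |LC| = 39.9, C = L + 39.9·(cos 185°, sin 185°) = (-3.69, 35.9). LC ⟂ CS; with |CS| = 12.0 on the left of LC, S = C + 12.0·(0.0802, -0.997) = (-2.73, 23.9). So S.x = -2.73.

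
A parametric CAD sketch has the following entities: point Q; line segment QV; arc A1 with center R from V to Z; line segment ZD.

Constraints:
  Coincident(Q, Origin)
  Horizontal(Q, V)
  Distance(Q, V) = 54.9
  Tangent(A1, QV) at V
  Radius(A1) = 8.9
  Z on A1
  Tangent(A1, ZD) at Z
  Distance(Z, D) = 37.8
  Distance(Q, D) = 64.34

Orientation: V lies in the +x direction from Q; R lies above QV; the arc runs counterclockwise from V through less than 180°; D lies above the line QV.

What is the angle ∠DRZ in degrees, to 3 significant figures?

76.8°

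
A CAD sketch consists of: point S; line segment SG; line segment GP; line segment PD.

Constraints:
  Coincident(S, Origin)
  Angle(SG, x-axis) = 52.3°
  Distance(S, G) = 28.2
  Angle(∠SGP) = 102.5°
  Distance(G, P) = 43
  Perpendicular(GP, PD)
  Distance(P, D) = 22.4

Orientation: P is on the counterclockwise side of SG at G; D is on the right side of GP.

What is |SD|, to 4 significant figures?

70.03

∠SGP = 102.5°, so GP runs at 52.3° + (180° − 102.5°) = 129.8° from the x-axis; with |GP| = 43.0, P = G + 43.0·(cos 129.8°, sin 129.8°) = (-10.28, 55.35). GP is perpendicular to PD; with |PD| = 22.4 on the right of GP, D = P + 22.4·(0.7683, 0.6401) = (6.930, 69.69). Then |SD| = |D − S| = 70.03.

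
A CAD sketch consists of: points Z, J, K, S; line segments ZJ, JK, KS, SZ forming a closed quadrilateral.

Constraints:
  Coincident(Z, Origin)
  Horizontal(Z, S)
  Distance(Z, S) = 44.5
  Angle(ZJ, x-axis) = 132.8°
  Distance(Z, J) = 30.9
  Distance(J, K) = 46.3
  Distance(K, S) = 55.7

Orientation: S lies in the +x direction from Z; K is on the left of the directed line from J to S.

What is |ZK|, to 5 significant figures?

51.631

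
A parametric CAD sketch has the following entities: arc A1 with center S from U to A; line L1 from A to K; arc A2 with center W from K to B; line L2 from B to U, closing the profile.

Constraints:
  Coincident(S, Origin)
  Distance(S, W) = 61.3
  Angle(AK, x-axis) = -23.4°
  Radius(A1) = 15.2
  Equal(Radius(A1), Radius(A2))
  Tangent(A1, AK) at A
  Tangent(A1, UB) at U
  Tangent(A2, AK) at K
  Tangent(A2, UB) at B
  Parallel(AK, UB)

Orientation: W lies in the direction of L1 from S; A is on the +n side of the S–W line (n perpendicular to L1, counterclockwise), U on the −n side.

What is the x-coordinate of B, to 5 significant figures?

50.222

Tangency of A1 to both parallel lines with radius 15.2 puts A and U at S ± 15.2·n: A = (6.0366, 13.950), U = (-6.0366, -13.950). Equal radii place K and B the same way about W: K = W + 15.2·n = (62.295, -10.395), B = W − 15.2·n = (50.222, -38.295). So B.x = 50.222.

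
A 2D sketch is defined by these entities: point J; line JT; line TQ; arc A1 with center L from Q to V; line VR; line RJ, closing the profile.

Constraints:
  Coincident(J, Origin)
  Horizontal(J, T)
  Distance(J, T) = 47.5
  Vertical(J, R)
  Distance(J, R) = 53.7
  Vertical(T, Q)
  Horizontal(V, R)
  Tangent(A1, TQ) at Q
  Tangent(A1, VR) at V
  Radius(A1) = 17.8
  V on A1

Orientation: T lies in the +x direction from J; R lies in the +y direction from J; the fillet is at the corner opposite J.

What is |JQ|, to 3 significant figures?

59.5

The virtual corner opposite J is at (47.5, 53.7). The tangent condition forces LQ to be normal to TQ and since A1 is tangent to VR there, LV ⟂ VR, with radius 17.8, so the center L sits 17.8 in from both sides at L = (29.7, 35.9). That places the tangent points at Q = (47.5, 35.9) on TQ and V = (29.7, 53.7) on VR. Then |JQ| = |Q − J| = 59.5.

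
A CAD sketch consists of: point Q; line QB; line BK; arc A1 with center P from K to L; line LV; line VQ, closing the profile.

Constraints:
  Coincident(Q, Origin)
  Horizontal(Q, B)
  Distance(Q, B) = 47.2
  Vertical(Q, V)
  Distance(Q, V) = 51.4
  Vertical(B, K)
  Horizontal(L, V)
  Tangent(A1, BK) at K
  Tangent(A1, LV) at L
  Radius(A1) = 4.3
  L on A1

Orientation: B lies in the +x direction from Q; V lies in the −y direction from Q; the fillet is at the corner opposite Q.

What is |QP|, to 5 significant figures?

63.709

Q is at the origin; Q and B share the same y with |QB| = 47.2 and B on the +x side, so B = (47.200, 0.0000). QV is vertical with |QV| = 51.4 and V on the −y side, so V = (0.0000, -51.400). The virtual corner opposite Q is at (47.200, -51.400). The tangent condition forces PK to be normal to BK and since A1 is tangent to LV there, PL ⟂ LV, with radius 4.3, so the center P sits 4.3 in from both sides at P = (42.900, -47.100). Then |QP| = |P − Q| = 63.709.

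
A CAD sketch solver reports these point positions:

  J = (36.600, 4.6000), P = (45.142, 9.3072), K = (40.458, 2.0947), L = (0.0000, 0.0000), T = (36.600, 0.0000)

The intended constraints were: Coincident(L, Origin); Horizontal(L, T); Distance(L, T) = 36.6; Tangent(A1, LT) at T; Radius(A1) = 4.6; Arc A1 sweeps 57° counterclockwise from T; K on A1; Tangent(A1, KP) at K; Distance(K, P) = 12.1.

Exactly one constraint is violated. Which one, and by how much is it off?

Distance(K, P) = 12.1 — off by 3.50.

L = (0.00, 0.00) ✓; L.y = 0.00, T.y = 0.00 ✓; |LT| = 36.60 ✓; ∠(JT, TL) = 90.00° ✓; |JT| = 4.600 ✓; bearing(J→K) − bearing(J→T) = 57.00° ✓; |JK| = 4.600 ✓; ∠(JK, KP) = 90.00° ✓; |KP| = 8.600 ✗.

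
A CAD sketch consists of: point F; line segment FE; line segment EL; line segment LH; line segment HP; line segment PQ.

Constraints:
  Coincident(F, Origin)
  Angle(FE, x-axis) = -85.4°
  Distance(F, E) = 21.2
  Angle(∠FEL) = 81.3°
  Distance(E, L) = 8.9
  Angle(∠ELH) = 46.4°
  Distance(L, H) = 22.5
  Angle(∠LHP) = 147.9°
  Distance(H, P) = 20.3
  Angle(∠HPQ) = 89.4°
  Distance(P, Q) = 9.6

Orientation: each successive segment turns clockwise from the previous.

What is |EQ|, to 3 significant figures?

31.0

F is at the origin; FE runs at -85.4° with length 21.2, so E = (1.70, -21.1). ∠FEL = 81.3° gives EL at 176° from the x-axis; with |EL| = 8.9, L = (-7.18, -20.5). ∠ELH = 46.4° gives LH at 42.3° from the x-axis; with |LH| = 22.5, H = (9.46, -5.35). ∠LHP = 147.9° gives HP at 10.2° from the x-axis; with |HP| = 20.3, P = (29.4, -1.76). ∠HPQ = 89.4° gives PQ at -80.4° from the x-axis; with |PQ| = 9.6, Q = (31.0, -11.2). Then |EQ| = |Q − E| = 31.0.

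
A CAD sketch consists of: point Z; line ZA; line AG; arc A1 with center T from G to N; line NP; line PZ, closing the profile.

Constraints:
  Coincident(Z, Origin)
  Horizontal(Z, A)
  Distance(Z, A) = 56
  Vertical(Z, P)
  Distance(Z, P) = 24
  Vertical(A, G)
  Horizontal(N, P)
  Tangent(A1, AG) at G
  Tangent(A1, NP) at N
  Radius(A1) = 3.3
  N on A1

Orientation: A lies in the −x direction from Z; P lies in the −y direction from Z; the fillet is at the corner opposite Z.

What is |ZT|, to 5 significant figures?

56.620

Z and P share the same x with |ZP| = 24.0 and P on the −y side, so P = (0.0000, -24.000). The virtual corner opposite Z is at (-56.000, -24.000). Since A1 is tangent to AG there, TG ⟂ AG and since A1 is tangent to NP there, TN ⟂ NP, with radius 3.3, so the center T sits 3.3 in from both sides at T = (-52.700, -20.700). Then |ZT| = |T − Z| = 56.620.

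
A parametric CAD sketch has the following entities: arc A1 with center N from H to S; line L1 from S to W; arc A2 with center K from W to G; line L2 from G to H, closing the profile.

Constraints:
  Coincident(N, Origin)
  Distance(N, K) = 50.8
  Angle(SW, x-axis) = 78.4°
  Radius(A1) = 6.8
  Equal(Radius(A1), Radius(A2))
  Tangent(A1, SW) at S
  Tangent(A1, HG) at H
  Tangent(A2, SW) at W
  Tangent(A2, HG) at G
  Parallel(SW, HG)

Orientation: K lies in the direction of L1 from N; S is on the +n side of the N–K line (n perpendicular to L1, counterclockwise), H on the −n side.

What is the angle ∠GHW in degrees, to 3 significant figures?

15.0°

Tangency of A1 to both parallel lines with radius 6.8 puts S and H at N ± 6.8·n: S = (-6.66, 1.37), H = (6.66, -1.37). Equal radii place W and G the same way about K: W = K + 6.8·n = (3.55, 51.1), G = K − 6.8·n = (16.9, 48.4). Then cos ∠GHW = HG·HW / (|HG||HW|), giving 15.0°.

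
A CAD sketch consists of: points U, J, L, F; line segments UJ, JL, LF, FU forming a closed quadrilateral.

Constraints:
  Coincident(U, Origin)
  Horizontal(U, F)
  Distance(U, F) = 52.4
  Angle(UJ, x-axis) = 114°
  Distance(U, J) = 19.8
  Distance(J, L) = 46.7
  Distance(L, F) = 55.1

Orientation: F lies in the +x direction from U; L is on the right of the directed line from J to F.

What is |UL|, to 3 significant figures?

27.3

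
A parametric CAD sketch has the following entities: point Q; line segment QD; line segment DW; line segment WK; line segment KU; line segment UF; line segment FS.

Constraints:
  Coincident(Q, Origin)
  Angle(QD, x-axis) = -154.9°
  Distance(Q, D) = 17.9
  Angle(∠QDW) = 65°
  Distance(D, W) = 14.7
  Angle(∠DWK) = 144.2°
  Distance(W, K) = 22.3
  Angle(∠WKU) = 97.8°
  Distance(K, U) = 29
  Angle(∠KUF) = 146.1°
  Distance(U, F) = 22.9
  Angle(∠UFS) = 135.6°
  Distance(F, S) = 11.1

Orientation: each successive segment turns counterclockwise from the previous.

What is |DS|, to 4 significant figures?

47.77

∠KUF = 146.1° gives UF at 112.0° from the x-axis; with |UF| = 22.9, F = (14.71, 30.99). ∠UFS = 135.6° gives FS at 156.4° from the x-axis; with |FS| = 11.1, S = (4.540, 35.44). Then |DS| = |S − D| = 47.77.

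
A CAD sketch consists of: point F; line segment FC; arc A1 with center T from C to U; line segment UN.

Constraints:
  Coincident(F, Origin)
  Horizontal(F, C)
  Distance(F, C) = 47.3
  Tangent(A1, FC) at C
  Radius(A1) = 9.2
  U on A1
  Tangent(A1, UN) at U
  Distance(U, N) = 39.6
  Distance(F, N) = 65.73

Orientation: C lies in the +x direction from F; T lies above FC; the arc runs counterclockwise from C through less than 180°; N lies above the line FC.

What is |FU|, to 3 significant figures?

57.3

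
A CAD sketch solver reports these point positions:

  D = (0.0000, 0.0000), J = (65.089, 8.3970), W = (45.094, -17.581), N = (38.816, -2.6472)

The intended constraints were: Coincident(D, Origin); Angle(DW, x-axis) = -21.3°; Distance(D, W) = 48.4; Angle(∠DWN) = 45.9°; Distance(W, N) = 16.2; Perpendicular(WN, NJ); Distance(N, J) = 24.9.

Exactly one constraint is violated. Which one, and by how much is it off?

Distance(N, J) = 24.9 — off by 3.60.

D = (0.00, 0.00) ✓; DW at -21.30° ✓; |DW| = 48.40 ✓; ∠DWN = 45.90° ✓; |WN| = 16.20 ✓; ∠(WN, NJ) = 90.00° ✓; |NJ| = 28.50 ✗.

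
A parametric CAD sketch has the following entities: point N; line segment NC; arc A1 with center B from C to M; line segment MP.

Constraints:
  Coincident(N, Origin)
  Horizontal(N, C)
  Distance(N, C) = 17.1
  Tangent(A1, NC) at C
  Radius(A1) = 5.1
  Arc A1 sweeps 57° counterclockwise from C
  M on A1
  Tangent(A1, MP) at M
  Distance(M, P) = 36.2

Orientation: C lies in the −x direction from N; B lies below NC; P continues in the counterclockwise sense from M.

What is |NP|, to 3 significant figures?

52.5

On A1, C sits at bearing 90° from B; a 57° counterclockwise sweep puts M at bearing 147°, so M = B + 5.1·(cos 147°, sin 147°) = (-21.4, -2.32). Since A1 is tangent to MP there, BM ⟂ MP, so MP runs along (−sin 147°, cos 147°); with |MP| = 36.2, P = (-41.1, -32.7). Then |NP| = |P − N| = 52.5.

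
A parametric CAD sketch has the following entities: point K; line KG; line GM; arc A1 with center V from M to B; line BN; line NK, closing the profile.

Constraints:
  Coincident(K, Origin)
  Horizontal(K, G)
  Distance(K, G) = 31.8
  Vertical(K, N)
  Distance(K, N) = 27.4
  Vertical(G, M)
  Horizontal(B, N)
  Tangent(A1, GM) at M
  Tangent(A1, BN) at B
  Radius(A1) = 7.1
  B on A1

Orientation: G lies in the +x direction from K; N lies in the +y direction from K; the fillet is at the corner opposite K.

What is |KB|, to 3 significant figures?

36.9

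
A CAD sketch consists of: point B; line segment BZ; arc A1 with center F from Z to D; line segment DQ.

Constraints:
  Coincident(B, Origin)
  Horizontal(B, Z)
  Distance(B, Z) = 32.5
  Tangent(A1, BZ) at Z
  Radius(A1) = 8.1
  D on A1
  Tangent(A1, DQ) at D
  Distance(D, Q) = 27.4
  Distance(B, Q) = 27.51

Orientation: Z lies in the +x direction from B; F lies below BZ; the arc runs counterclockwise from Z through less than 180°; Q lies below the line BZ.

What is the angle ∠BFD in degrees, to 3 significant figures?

21.6°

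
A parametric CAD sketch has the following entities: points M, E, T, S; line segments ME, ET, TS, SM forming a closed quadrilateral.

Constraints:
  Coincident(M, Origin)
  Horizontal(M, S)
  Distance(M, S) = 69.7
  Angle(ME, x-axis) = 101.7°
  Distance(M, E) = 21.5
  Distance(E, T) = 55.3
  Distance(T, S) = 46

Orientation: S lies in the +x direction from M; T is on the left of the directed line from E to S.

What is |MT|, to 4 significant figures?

62.27

M is at the origin; M and S share the same y with |MS| = 69.7 and S in +x, so S = (69.7, 0). ME runs at 101.7° with |ME| = 21.5, so E = (-4.360, 21.05). T is determined by |ET| = 55.3 and |TS| = 46.0 together: it lies at the intersection of circle(E, 55.3) and circle(S, 46.0). With |ES| = 76.99, the foot of the radical line on ES is 44.62 from E and the perpendicular offset is √(55.3² − 44.62²) = 32.67. Taking the left-of-ES solution: T = (47.49, 40.28).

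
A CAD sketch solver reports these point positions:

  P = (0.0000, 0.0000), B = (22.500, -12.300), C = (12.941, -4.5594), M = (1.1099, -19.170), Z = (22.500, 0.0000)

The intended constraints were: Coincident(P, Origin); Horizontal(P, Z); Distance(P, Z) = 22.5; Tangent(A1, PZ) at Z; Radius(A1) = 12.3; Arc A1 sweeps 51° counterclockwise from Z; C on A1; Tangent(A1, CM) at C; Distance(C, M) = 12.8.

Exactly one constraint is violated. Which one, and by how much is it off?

Distance(C, M) = 12.8 — off by 6.00.

P = (0.00, 0.00) ✓; P.y = 0.00, Z.y = 0.00 ✓; |PZ| = 22.50 ✓; ∠(BZ, ZP) = 90.00° ✓; |BZ| = 12.30 ✓; bearing(B→C) − bearing(B→Z) = 51.00° ✓; |BC| = 12.30 ✓; ∠(BC, CM) = 90.00° ✓; |CM| = 18.80 ✗.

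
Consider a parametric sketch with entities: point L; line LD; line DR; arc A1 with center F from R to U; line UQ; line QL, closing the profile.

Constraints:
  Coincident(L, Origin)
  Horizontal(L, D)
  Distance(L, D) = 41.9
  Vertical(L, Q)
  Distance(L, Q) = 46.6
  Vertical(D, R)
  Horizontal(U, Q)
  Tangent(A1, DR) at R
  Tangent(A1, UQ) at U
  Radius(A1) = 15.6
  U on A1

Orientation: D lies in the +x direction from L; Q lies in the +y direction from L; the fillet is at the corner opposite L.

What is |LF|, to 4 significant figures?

40.65

LQ is vertical with |LQ| = 46.6 and Q on the +y side, so Q = (0.000, 46.60). The virtual corner opposite L is at (41.90, 46.60). The tangent condition forces FR to be normal to DR and A1 meets UQ tangentially, so FU is at right angles to UQ, with radius 15.6, so the center F sits 15.6 in from both sides at F = (26.30, 31.00). Then |LF| = |F − L| = 40.65.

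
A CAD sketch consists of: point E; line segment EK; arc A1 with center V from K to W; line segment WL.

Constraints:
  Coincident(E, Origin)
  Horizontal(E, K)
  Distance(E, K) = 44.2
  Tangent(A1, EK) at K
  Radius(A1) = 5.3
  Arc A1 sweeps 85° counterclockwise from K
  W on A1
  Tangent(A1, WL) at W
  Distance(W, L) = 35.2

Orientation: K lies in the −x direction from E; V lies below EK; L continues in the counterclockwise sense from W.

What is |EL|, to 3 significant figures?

66.0

E is at the origin; E and K share the same y with |EK| = 44.2 and K on the −x side, so K = (-44.2, 0.00). Tangency of A1 to EK means the radius VK is perpendicular to EK, so V = K + (0, -5.3) = (-44.2, -5.30). On A1, K sits at bearing 90° from V; an 85° counterclockwise sweep puts W at bearing 175°, so W = V + 5.3·(cos 175°, sin 175°) = (-49.5, -4.84). Tangency of A1 to WL means the radius VW is perpendicular to WL, so WL runs along (−sin 175°, cos 175°); with |WL| = 35.2, L = (-52.5, -39.9). Then |EL| = |L − E| = 66.0.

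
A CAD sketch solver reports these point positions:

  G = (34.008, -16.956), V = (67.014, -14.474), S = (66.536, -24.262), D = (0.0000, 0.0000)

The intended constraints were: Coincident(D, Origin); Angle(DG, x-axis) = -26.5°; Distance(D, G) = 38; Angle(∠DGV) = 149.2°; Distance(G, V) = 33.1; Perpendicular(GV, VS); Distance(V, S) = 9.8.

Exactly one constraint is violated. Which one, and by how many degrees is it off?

Perpendicular(GV, VS) — off by 7.10°.

D = (0.00, 0.00) ✓; DG at -26.50° ✓; |DG| = 38.00 ✓; ∠DGV = 149.2° ✓; |GV| = 33.10 ✓; ∠(GV, VS) = 97.10° ✗; |VS| = 9.800 ✓.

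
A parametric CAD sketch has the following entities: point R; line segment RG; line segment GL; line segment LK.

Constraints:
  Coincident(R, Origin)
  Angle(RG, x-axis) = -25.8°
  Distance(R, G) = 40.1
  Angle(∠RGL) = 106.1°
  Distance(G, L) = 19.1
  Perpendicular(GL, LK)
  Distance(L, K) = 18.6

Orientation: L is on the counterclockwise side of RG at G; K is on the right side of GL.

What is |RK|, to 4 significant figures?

64.63

R is at the origin; RG runs at -25.8° with length 40.1, so G = 40.1·(cos -25.8°, sin -25.8°) = (36.10, -17.45). ∠RGL = 106.1°, so GL runs at -25.8° + (180° − 106.1°) = 48.10° from the x-axis; with |GL| = 19.1, L = G + 19.1·(cos 48.10°, sin 48.10°) = (48.86, -3.236). The perpendicularity gives LK at right angles to GL; with |LK| = 18.6 on the right of GL, K = L + 18.6·(0.7443, -0.6678) = (62.70, -15.66). Then |RK| = |K − R| = 64.63.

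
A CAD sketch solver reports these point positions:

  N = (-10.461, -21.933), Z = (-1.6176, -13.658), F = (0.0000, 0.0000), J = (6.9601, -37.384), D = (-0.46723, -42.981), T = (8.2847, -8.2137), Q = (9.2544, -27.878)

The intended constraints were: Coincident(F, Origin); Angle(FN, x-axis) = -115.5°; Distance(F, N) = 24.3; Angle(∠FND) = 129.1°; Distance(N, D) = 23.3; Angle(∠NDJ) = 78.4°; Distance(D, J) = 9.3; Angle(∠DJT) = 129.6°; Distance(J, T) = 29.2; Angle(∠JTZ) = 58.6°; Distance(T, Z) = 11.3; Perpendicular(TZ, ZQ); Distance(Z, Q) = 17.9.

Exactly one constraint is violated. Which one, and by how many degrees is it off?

Perpendicular(TZ, ZQ) — off by 8.60°.

F = (0.00, 0.00) ✓; FN at -115.5° ✓; |FN| = 24.30 ✓; ∠FND = 129.1° ✓; |ND| = 23.30 ✓; ∠NDJ = 78.40° ✓; |DJ| = 9.300 ✓; ∠DJT = 129.6° ✓; |JT| = 29.20 ✓; ∠JTZ = 58.60° ✓; |TZ| = 11.30 ✓; ∠(TZ, ZQ) = 98.60° ✗; |ZQ| = 17.90 ✓.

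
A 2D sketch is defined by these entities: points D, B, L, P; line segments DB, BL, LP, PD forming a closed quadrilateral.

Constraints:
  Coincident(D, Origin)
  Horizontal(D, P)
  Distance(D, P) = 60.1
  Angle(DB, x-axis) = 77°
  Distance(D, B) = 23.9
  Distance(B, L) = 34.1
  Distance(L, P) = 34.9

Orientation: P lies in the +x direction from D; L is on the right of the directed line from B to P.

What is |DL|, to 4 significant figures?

25.82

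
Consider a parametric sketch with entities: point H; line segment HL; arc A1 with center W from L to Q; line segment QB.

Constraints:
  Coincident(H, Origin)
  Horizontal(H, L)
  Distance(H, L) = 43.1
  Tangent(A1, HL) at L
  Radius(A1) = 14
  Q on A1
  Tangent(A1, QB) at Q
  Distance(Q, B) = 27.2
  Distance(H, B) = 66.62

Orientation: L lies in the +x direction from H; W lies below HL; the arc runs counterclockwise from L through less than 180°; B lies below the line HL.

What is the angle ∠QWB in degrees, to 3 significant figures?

62.8°

Checks: |WQ| = 14.00 ✓; ∠(WQ, QB) = 90.00° ✓; |QB| = 27.20 ✓; |HB| = 66.62 ✓.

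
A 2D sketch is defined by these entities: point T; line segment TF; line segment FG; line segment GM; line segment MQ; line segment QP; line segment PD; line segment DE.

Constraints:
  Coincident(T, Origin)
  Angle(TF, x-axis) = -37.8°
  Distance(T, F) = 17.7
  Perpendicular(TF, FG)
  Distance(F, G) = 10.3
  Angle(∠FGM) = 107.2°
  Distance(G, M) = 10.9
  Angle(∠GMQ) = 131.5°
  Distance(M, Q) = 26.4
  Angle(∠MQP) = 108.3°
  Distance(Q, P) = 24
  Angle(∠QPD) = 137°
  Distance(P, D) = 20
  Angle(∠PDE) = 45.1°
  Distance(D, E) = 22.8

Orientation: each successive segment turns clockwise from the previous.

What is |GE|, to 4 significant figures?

27.35

T is at the origin; TF runs at -37.8° with length 17.7, so F = (13.99, -10.85). TF ⟂ FG, so FG runs at -127.8°; with |FG| = 10.3, G = (7.673, -18.99). ∠FGM = 107.2° gives GM at 159.4° from the x-axis; with |GM| = 10.9, M = (-2.530, -15.15). ∠GMQ = 131.5° gives MQ at 110.9° from the x-axis; with |MQ| = 26.4, Q = (-11.95, 9.511). ∠MQP = 108.3° gives QP at 39.20° from the x-axis; with |QP| = 24.0, P = (6.651, 24.68). ∠QPD = 137.0° gives PD at -3.800° from the x-axis; with |PD| = 20.0, D = (26.61, 23.35). ∠PDE = 45.1° gives DE at -138.7° from the x-axis; with |DE| = 22.8, E = (9.478, 8.306). Then |GE| = |E − G| = 27.35.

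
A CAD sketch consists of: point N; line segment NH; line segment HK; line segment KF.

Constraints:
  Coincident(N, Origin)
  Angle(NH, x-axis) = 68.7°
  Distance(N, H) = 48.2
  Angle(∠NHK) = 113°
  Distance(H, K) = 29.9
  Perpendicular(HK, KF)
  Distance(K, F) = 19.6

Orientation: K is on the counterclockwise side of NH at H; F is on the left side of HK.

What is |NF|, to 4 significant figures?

54.67

∠NHK = 113.0°, so HK runs at 68.7° + (180° − 113.0°) = 135.7° from the x-axis; with |HK| = 29.9, K = H + 29.9·(cos 135.7°, sin 135.7°) = (-3.891, 65.79). HK is perpendicular to KF; with |KF| = 19.6 on the left of HK, F = K + 19.6·(-0.6984, -0.7157) = (-17.58, 51.76). Then |NF| = |F − N| = 54.67.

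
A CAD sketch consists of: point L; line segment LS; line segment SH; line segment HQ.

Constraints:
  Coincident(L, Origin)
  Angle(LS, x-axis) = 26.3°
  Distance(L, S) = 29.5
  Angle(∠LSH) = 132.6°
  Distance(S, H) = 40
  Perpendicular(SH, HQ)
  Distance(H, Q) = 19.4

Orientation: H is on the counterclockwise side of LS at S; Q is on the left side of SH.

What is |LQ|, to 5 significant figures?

60.013

∠LSH = 132.6°, so SH runs at 26.3° + (180° − 132.6°) = 73.700° from the x-axis; with |SH| = 40.0, H = S + 40.0·(cos 73.700°, sin 73.700°) = (37.673, 51.463). SH is perpendicular to HQ; with |HQ| = 19.4 on the left of SH, Q = H + 19.4·(-0.95981, 0.28067) = (19.053, 56.908). Then |LQ| = |Q − L| = 60.013.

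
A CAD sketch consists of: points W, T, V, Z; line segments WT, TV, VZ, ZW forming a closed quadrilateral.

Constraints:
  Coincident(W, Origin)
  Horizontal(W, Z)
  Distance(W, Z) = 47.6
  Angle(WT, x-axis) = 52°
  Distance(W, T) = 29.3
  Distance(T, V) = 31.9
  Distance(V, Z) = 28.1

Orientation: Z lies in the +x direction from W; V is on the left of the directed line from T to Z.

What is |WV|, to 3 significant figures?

56.9

W is at the origin; WZ is horizontal with |WZ| = 47.6 and Z in +x, so Z = (47.6, 0). WT runs at 52.0° with |WT| = 29.3, so T = (18.0, 23.1). V is determined by |TV| = 31.9 and |VZ| = 28.1 together: it lies at the intersection of circle(T, 31.9) and circle(Z, 28.1). With |TZ| = 37.5, the foot of the radical line on TZ is 21.8 from T and the perpendicular offset is √(31.9² − 21.8²) = 23.3. Taking the left-of-TZ solution: V = (49.6, 28.0).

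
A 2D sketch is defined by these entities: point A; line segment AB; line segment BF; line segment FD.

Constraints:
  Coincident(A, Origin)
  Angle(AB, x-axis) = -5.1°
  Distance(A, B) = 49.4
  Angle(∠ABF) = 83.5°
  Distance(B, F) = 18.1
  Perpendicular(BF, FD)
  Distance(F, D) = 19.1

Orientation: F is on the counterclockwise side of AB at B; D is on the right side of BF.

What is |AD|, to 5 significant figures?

69.320

A is at the origin; AB runs at -5.1° with length 49.4, so B = 49.4·(cos -5.1°, sin -5.1°) = (49.204, -4.3914). ∠ABF = 83.5°, so BF runs at -5.1° + (180° − 83.5°) = 91.400° from the x-axis; with |BF| = 18.1, F = B + 18.1·(cos 91.400°, sin 91.400°) = (48.762, 13.703). BF ⟂ FD; with |FD| = 19.1 on the right of BF, D = F + 19.1·(0.99970, 0.024432) = (67.857, 14.170). Then |AD| = |D − A| = 69.320.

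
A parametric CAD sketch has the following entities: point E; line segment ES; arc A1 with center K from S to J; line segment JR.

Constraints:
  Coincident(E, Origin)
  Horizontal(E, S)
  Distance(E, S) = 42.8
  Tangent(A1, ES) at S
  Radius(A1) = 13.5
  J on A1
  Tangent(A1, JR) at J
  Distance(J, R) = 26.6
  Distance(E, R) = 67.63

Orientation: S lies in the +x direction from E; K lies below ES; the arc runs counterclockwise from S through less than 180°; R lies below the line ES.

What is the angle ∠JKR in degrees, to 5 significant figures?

63.091°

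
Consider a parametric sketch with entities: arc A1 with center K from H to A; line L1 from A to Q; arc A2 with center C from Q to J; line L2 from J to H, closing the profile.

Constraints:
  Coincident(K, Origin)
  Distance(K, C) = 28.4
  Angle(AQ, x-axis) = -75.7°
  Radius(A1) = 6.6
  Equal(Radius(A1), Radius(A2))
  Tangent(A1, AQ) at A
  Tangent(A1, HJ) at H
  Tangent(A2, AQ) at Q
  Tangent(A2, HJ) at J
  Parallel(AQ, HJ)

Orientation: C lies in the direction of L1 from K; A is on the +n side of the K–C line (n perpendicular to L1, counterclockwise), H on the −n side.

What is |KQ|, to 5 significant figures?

29.157

The slot axis is L1's direction at -75.7°, so u = (cos -75.7°, sin -75.7°) = (0.24700, -0.96902) and n = (−sin -75.7°, cos -75.7°) = (0.96902, 0.24700). K is at the origin and C lies 28.4 along u from K, so C = 28.4·u = (7.0148, -27.520). Tangency of A1 to both parallel lines with radius 6.6 puts A and H at K ± 6.6·n: A = (6.3955, 1.6302), H = (-6.3955, -1.6302). Equal radii place Q and J the same way about C: Q = C + 6.6·n = (13.410, -25.890), J = C − 6.6·n = (0.61927, -29.150). Then |KQ| = |Q − K| = 29.157.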